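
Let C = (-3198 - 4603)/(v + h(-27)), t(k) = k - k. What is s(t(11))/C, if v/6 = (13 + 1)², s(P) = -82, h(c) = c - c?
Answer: 96432/7801 ≈ 12.361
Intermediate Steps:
h(c) = 0
t(k) = 0
v = 1176 (v = 6*(13 + 1)² = 6*14² = 6*196 = 1176)
C = -7801/1176 (C = (-3198 - 4603)/(1176 + 0) = -7801/1176 ≈ -6.6335)
s(t(11))/C = -82/(-7801/1176) = -82*(-1176/7801) = 96432/7801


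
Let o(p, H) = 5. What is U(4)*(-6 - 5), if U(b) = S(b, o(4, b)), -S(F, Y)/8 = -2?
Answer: -176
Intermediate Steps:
S(F, Y) = 16 (S(F, Y) = -8*(-2) = 16)
U(b) = 16
U(4)*(-6 - 5) = 16*(-6 - 5) = 16*(-11) = -176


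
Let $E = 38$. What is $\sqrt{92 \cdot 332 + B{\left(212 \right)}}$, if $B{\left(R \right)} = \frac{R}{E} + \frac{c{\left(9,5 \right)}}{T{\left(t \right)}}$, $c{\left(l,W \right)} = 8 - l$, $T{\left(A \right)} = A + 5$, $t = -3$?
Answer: $\frac{3 \sqrt{4901430}}{38} \approx 174.78$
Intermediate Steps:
$T{\left(A \right)} = 5 + A$
$B{\left(R \right)} = - \frac{1}{2} + \frac{R}{38}$ ($B{\left(R \right)} = \frac{R}{38} + \frac{8 - 9}{5 - 3} = R \frac{1}{38} + \frac{8 - 9}{2} = \frac{R}{38} - \frac{1}{2} = - \frac{1}{2} + \frac{R}{38}$)
$\sqrt{92 \cdot 332 + B{\left(212 \right)}} = \sqrt{92 \cdot 332 + \left(- \frac{1}{2} + \frac{1}{38} \cdot 212\right)} = \sqrt{30544 + \left(- \frac{1}{2} + \frac{106}{19}\right)} = \sqrt{30544 + \frac{193}{38}} = \sqrt{\frac{1160865}{38}} = \frac{3 \sqrt{4901430}}{38}$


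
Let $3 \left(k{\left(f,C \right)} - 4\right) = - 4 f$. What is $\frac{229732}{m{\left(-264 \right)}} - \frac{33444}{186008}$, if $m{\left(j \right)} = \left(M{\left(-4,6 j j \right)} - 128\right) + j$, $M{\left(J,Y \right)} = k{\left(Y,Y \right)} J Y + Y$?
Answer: $- \frac{487361996623486}{2710601437122605} \approx -0.1798$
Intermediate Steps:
$k{\left(f,C \right)} = 4 - \frac{4 f}{3}$ ($k{\left(f,C \right)} = 4 + \frac{\left(-4\right) f}{3} = 4 - \frac{4 f}{3}$)
$M{\left(J,Y \right)} = Y + J Y \left(4 - \frac{4 Y}{3}\right)$ ($M{\left(J,Y \right)} = \left(4 - \frac{4 Y}{3}\right) J Y + Y = J \left(4 - \frac{4 Y}{3}\right) Y + Y = J Y \left(4 - \frac{4 Y}{3}\right) + Y = Y + J Y \left(4 - \frac{4 Y}{3}\right)$)
$m{\left(j \right)} = -128 + j - 2 j^{2} \left(45 - 96 j^{2}\right)$ ($m{\left(j \right)} = \left(- \frac{6 j j \left(-3 + 4 \left(-4\right) \left(-3 + 6 j j\right)\right)}{3} - 128\right) + j = \left(- \frac{6 j^{2} \left(-3 + 4 \left(-4\right) \left(-3 + 6 j^{2}\right)\right)}{3} - 128\right) + j = \left(- \frac{6 j^{2} \left(-3 - \left(-48 + 96 j^{2}\right)\right)}{3} - 128\right) + j = \left(- \frac{6 j^{2} \left(45 - 96 j^{2}\right)}{3} - 128\right) + j = \left(- 2 j^{2} \left(45 - 96 j^{2}\right) - 128\right) + j = \left(-128 - 2 j^{2} \left(45 - 96 j^{2}\right)\right) + j = -128 + j - 2 j^{2} \left(45 - 96 j^{2}\right)$)
$\frac{229732}{m{\left(-264 \right)}} - \frac{33444}{186008} = \frac{229732}{-128 - 264 - 90 \left(-264\right)^{2} + 192 \left(-264\right)^{4}} - \frac{33444}{186008} = \frac{229732}{-128 - 264 - 6272640 + 192 \cdot 4857532416} - \frac{8361}{46502} = \frac{229732}{-128 - 264 - 6272640 + 932646223872} - \frac{8361}{46502} = \frac{229732}{932639950840} - \frac{8361}{46502} = 229732 \cdot \frac{1}{932639950840} - \frac{8361}{46502} = \frac{57433}{233159987710} - \frac{8361}{46502} = - \frac{487361996623486}{2710601437122605}$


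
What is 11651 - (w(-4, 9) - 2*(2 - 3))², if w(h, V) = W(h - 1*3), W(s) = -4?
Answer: 11647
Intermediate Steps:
w(h, V) = -4
11651 - (w(-4, 9) - 2*(2 - 3))² = 11651 - (-4 - 2*(2 - 3))² = 11651 - (-4 - 2*(-1))² = 11651 - (-4 + 2)² = 11651 - 1*(-2)² = 11651 - 1*4 = 11651 - 4 = 11647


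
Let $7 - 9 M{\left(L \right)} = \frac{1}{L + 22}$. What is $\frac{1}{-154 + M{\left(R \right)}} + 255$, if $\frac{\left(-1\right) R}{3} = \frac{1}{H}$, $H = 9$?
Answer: $\frac{22857105}{89638} \approx 254.99$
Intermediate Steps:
$R = - \frac{1}{3}$ ($R = - \frac{3}{9} = \left(-3\right) \frac{1}{9} = - \frac{1}{3} \approx -0.33333$)
$M{\left(L \right)} = \frac{7}{9} - \frac{1}{9 \left(22 + L\right)}$ ($M{\left(L \right)} = \frac{7}{9} - \frac{1}{9 \left(L + 22\right)} = \frac{7}{9} - \frac{1}{9 \left(22 + L\right)}$)
$\frac{1}{-154 + M{\left(R \right)}} + 255 = \frac{1}{-154 + \frac{153 + 7 \left(- \frac{1}{3}\right)}{9 \left(22 - \frac{1}{3}\right)}} + 255 = \frac{1}{-154 + \frac{153 - \frac{7}{3}}{9 \cdot \frac{65}{3}}} + 255 = \frac{1}{-154 + \frac{1}{9} \cdot \frac{3}{65} \cdot \frac{452}{3}} + 255 = \frac{1}{-154 + \frac{452}{585}} + 255 = \frac{1}{- \frac{89638}{585}} + 255 = - \frac{585}{89638} + 255 = \frac{22857105}{89638}$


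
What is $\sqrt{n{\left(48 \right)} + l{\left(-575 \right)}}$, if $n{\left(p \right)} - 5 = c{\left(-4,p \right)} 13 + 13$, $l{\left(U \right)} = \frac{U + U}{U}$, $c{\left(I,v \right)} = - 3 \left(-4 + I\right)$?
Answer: $2 \sqrt{83} \approx 18.221$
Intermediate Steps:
$c{\left(I,v \right)} = 12 - 3 I$
$l{\left(U \right)} = 2$ ($l{\left(U \right)} = \frac{2 U}{U} = 2$)
$n{\left(p \right)} = 330$ ($n{\left(p \right)} = 5 + \left(\left(12 - -12\right) 13 + 13\right) = 5 + \left(\left(12 + 12\right) 13 + 13\right) = 5 + \left(24 \cdot 13 + 13\right) = 5 + \left(312 + 13\right) = 5 + 325 = 330$)
$\sqrt{n{\left(48 \right)} + l{\left(-575 \right)}} = \sqrt{330 + 2} = \sqrt{332} = 2 \sqrt{83}$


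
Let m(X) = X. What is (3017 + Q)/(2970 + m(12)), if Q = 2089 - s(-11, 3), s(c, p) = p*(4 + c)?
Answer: 1709/994 ≈ 1.7193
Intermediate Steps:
Q = 2110 (Q = 2089 - 3*(4 - 11) = 2089 - 3*(-7) = 2089 - 1*(-21) = 2089 + 21 = 2110)
(3017 + Q)/(2970 + m(12)) = (3017 + 2110)/(2970 + 12) = 5127/2982 = 5127*(1/2982) = 1709/994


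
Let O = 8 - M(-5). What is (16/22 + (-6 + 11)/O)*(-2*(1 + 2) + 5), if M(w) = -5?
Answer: -159/143 ≈ -1.1119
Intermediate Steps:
O = 13 (O = 8 - 1*(-5) = 8 + 5 = 13)
(16/22 + (-6 + 11)/O)*(-2*(1 + 2) + 5) = (16/22 + (-6 + 11)/13)*(-2*(1 + 2) + 5) = (16*(1/22) + 5*(1/13))*(-2*3 + 5) = (8/11 + 5/13)*(-6 + 5) = (159/143)*(-1) = -159/143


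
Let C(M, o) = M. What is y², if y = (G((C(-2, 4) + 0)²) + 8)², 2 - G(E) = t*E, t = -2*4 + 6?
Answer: 104976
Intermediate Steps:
t = -2 (t = -8 + 6 = -2)
G(E) = 2 + 2*E (G(E) = 2 - (-2)*E = 2 + 2*E)
y = 324 (y = ((2 + 2*(-2 + 0)²) + 8)² = ((2 + 2*(-2)²) + 8)² = ((2 + 2*4) + 8)² = ((2 + 8) + 8)² = (10 + 8)² = 18² = 324)
y² = 324² = 104976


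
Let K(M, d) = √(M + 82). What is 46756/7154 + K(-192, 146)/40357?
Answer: 23378/3577 + I*√110/40357 ≈ 6.5356 + 0.00025988*I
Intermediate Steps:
K(M, d) = √(82 + M)
46756/7154 + K(-192, 146)/40357 = 46756/7154 + √(82 - 192)/40357 = 46756*(1/7154) + √(-110)*(1/40357) = 23378/3577 + (I*√110)*(1/40357) = 23378/3577 + I*√110/40357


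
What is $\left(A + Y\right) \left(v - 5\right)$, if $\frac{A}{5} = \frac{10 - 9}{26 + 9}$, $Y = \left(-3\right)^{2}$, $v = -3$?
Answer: $- \frac{512}{7} \approx -73.143$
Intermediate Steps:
$Y = 9$
$A = \frac{1}{7}$ ($A = 5 \frac{10 - 9}{26 + 9} = 5 \cdot 1 \cdot \frac{1}{35} = 5 \cdot \frac{1}{35} = \frac{1}{7} \approx 0.14286$)
$\left(A + Y\right) \left(v - 5\right) = \left(\frac{1}{7} + 9\right) \left(-3 - 5\right) = \frac{64 \left(-3 - 5\right)}{7} = \frac{64}{7} \left(-8\right) = - \frac{512}{7}$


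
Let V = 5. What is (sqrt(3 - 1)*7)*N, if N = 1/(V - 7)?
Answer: -7*sqrt(2)/2 ≈ -4.9497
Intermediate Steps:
N = -1/2 (N = 1/(5 - 7) = 1/(-2) = -1/2 ≈ -0.50000)
(sqrt(3 - 1)*7)*N = (sqrt(3 - 1)*7)*(-1/2) = (sqrt(2)*7)*(-1/2) = (7*sqrt(2))*(-1/2) = -7*sqrt(2)/2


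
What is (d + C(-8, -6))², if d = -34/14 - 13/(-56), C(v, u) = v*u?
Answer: 6579225/3136 ≈ 2098.0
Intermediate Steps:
C(v, u) = u*v
d = -123/56 (d = -34*1/14 - 13*(-1/56) = -17/7 + 13/56 = -123/56 ≈ -2.1964)
(d + C(-8, -6))² = (-123/56 - 6*(-8))² = (-123/56 + 48)² = (2565/56)² = 6579225/3136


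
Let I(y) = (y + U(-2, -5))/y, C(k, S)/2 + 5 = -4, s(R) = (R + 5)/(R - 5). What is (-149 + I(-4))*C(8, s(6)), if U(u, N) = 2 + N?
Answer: 5301/2 ≈ 2650.5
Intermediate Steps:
s(R) = (5 + R)/(-5 + R)
C(k, S) = -18 (C(k, S) = -10 + 2*(-4) = -10 - 8 = -18)
I(y) = (-3 + y)/y (I(y) = (y + (2 - 5))/y = (y - 3)/y = (-3 + y)/y)
(-149 + I(-4))*C(8, s(6)) = (-149 + (-3 - 4)/(-4))*(-18) = (-149 - ¼*(-7))*(-18) = (-149 + 7/4)*(-18) = -589/4*(-18) = 5301/2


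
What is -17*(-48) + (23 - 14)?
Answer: 825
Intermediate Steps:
-17*(-48) + (23 - 14) = 816 + 9 = 825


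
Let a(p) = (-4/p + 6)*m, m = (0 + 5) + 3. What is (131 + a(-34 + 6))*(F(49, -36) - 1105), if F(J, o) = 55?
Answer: -189150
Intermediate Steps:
m = 8 (m = 5 + 3 = 8)
a(p) = 48 - 32/p (a(p) = (-4/p + 6)*8 = (6 - 4/p)*8 = 48 - 32/p)
(131 + a(-34 + 6))*(F(49, -36) - 1105) = (131 + (48 - 32/(-34 + 6)))*(55 - 1105) = (131 + (48 - 32/(-28)))*(-1050) = (131 + (48 - 32*(-1/28)))*(-1050) = (131 + (48 + 8/7))*(-1050) = (131 + 344/7)*(-1050) = (1261/7)*(-1050) = -189150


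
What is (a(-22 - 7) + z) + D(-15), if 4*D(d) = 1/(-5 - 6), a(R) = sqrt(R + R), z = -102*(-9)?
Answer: 40391/44 + I*sqrt(58) ≈ 917.98 + 7.6158*I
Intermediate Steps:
z = 918
a(R) = sqrt(2)*sqrt(R) (a(R) = sqrt(2*R) = sqrt(2)*sqrt(R))
D(d) = -1/44 (D(d) = 1/(4*(-5 - 6)) = (1/4)/(-11) = (1/4)*(-1/11) = -1/44)
(a(-22 - 7) + z) + D(-15) = (sqrt(2)*sqrt(-22 - 7) + 918) - 1/44 = (sqrt(2)*sqrt(-29) + 918) - 1/44 = (sqrt(2)*(I*sqrt(29)) + 918) - 1/44 = (I*sqrt(58) + 918) - 1/44 = (918 + I*sqrt(58)) - 1/44 = 40391/44 + I*sqrt(58)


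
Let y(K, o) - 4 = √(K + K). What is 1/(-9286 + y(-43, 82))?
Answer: -4641/43077805 - I*√86/86155610 ≈ -0.00010774 - 1.0764e-7*I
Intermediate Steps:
y(K, o) = 4 + √2*√K (y(K, o) = 4 + √(K + K) = 4 + √(2*K) = 4 + √2*√K)
1/(-9286 + y(-43, 82)) = 1/(-9286 + (4 + √2*√(-43))) = 1/(-9286 + (4 + √2*(I*√43))) = 1/(-9286 + (4 + I*√86)) = 1/(-9282 + I*√86)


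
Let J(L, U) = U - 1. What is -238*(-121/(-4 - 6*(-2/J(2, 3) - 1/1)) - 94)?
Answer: 103887/4 ≈ 25972.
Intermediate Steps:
J(L, U) = -1 + U
-238*(-121/(-4 - 6*(-2/J(2, 3) - 1/1)) - 94) = -238*(-121/(-4 - 6*(-2/(-1 + 3) - 1/1)) - 94) = -238*(-121/(-4 - 6*(-2/2 - 1*1)) - 94) = -238*(-121/(-4 - 6*(-2*½ - 1)) - 94) = -238*(-121/(-4 - 6*(-1 - 1)) - 94) = -238*(-121/(-4 - 6*(-2)) - 94) = -238*(-121/(-4 + 12) - 94) = -238*(-121/8 - 94) = -238*(-873/8) = 103887/4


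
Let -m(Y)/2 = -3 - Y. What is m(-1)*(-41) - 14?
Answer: -178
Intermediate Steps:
m(Y) = 6 + 2*Y (m(Y) = -2*(-3 - Y) = 6 + 2*Y)
m(-1)*(-41) - 14 = (6 + 2*(-1))*(-41) - 14 = (6 - 2)*(-41) - 14 = 4*(-41) - 14 = -164 - 14 = -178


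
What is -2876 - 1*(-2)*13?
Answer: -2850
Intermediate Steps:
-2876 - 1*(-2)*13 = -2876 + 2*13 = -2876 + 26 = -2850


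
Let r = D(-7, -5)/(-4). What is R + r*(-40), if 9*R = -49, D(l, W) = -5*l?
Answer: 3101/9 ≈ 344.56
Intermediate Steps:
R = -49/9 (R = (⅑)*(-49) = -49/9 ≈ -5.4444)
r = -35/4 (r = -5*(-7)/(-4) = 35*(-¼) = -35/4 ≈ -8.7500)
R + r*(-40) = -49/9 - 35/4*(-40) = -49/9 + 350 = 3101/9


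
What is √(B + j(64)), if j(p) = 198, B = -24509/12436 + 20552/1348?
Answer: √927705934415343/2095466 ≈ 14.535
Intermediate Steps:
B = 55636635/4190932 (B = -24509*1/12436 + 20552*(1/1348) = -24509/12436 + 5138/337 = 55636635/4190932 ≈ 13.275)
√(B + j(64)) = √(55636635/4190932 + 198) = √(885441171/4190932) = √927705934415343/2095466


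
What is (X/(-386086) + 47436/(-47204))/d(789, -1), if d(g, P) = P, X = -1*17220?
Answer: 2187690327/2278100443 ≈ 0.96031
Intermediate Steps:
X = -17220
(X/(-386086) + 47436/(-47204))/d(789, -1) = (-17220/(-386086) + 47436/(-47204))/(-1) = (-17220*(-1/386086) + 47436*(-1/47204))*(-1) = (8610/193043 - 11859/11801)*(-1) = -2187690327/2278100443*(-1) = 2187690327/2278100443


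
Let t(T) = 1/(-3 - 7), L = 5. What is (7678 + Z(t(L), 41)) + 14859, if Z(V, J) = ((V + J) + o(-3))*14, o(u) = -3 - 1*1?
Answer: 115268/5 ≈ 23054.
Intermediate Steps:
t(T) = -⅒ (t(T) = 1/(-10) = -⅒)
o(u) = -4 (o(u) = -3 - 1 = -4)
Z(V, J) = -56 + 14*J + 14*V (Z(V, J) = ((V + J) - 4)*14 = ((J + V) - 4)*14 = (-4 + J + V)*14 = -56 + 14*J + 14*V)
(7678 + Z(t(L), 41)) + 14859 = (7678 + (-56 + 14*41 + 14*(-⅒))) + 14859 = (7678 + (-56 + 574 - 7/5)) + 14859 = (7678 + 2583/5) + 14859 = 40973/5 + 14859 = 115268/5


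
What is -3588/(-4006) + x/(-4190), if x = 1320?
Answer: 487290/839257 ≈ 0.58062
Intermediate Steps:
-3588/(-4006) + x/(-4190) = -3588/(-4006) + 1320/(-4190) = -3588*(-1/4006) + 1320*(-1/4190) = 1794/2003 - 132/419 = 487290/839257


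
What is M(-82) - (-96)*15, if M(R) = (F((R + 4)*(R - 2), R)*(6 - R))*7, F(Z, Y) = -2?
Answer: 208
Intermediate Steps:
M(R) = -84 + 14*R (M(R) = -2*(6 - R)*7 = (-12 + 2*R)*7 = -84 + 14*R)
M(-82) - (-96)*15 = (-84 + 14*(-82)) - (-96)*15 = (-84 - 1148) - 1*(-1440) = -1232 + 1440 = 208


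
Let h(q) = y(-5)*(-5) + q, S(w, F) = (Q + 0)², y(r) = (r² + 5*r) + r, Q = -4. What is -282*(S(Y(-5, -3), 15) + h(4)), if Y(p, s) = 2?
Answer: -12690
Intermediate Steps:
y(r) = r² + 6*r
S(w, F) = 16 (S(w, F) = (-4 + 0)² = (-4)² = 16)
h(q) = 25 + q (h(q) = -5*(6 - 5)*(-5) + q = -5*1*(-5) + q = -5*(-5) + q = 25 + q)
-282*(S(Y(-5, -3), 15) + h(4)) = -282*(16 + (25 + 4)) = -282*(16 + 29) = -282*45 = -12690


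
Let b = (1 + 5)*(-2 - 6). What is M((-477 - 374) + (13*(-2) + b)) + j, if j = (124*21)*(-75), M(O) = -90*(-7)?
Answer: -194670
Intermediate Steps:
b = -48 (b = 6*(-8) = -48)
M(O) = 630
j = -195300 (j = 2604*(-75) = -195300)
M((-477 - 374) + (13*(-2) + b)) + j = 630 - 195300 = -194670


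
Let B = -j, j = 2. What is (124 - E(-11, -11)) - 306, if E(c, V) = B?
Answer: -180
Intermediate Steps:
B = -2 (B = -1*2 = -2)
E(c, V) = -2
(124 - E(-11, -11)) - 306 = (124 - 1*(-2)) - 306 = (124 + 2) - 306 = 126 - 306 = -180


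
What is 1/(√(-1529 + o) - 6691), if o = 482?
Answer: -6691/44770528 - I*√1047/44770528 ≈ -0.00014945 - 7.2274e-7*I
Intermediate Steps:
1/(√(-1529 + o) - 6691) = 1/(√(-1529 + 482) - 6691) = 1/(√(-1047) - 6691) = 1/(I*√1047 - 6691) = 1/(-6691 + I*√1047)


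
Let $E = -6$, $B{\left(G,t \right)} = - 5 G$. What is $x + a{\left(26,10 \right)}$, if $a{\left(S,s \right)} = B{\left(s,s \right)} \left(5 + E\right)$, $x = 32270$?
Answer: $32320$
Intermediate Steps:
$a{\left(S,s \right)} = 5 s$ ($a{\left(S,s \right)} = - 5 s \left(5 - 6\right) = - 5 s \left(-1\right) = 5 s$)
$x + a{\left(26,10 \right)} = 32270 + 5 \cdot 10 = 32270 + 50 = 32320$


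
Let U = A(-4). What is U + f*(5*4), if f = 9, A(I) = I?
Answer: 176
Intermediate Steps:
U = -4
U + f*(5*4) = -4 + 9*(5*4) = -4 + 9*20 = -4 + 180 = 176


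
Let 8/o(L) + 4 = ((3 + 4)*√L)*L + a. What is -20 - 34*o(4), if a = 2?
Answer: -676/27 ≈ -25.037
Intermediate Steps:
o(L) = 8/(-2 + 7*L^(3/2)) (o(L) = 8/(-4 + (((3 + 4)*√L)*L + 2)) = 8/(-4 + ((7*√L)*L + 2)) = 8/(-4 + (7*L^(3/2) + 2)) = 8/(-4 + (2 + 7*L^(3/2))) = 8/(-2 + 7*L^(3/2)))
-20 - 34*o(4) = -20 - 272/(-2 + 7*4^(3/2)) = -20 - 272/(-2 + 7*8) = -20 - 272/(-2 + 56) = -20 - 272/54 = -20 - 34*4/27 = -20 - 136/27 = -676/27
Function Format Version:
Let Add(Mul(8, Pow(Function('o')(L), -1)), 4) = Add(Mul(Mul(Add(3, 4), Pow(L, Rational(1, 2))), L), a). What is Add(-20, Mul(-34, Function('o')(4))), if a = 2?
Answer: Rational(-676, 27) ≈ -25.037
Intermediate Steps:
Function('o')(L) = Mul(8, Pow(Add(-2, Mul(7, Pow(L, Rational(3, 2)))), -1)) (Function('o')(L) = Mul(8, Pow(Add(-4, Add(Mul(Mul(Add(3, 4), Pow(L, Rational(1, 2))), L), 2)), -1)) = Mul(8, Pow(Add(-4, Add(Mul(Mul(7, Pow(L, Rational(1, 2))), L), 2)), -1)) = Mul(8, Pow(Add(-4, Add(Mul(7, Pow(L, Rational(3, 2))), 2)), -1)) = Mul(8, Pow(Add(-4, Add(2, Mul(7, Pow(L, Rational(3, 2))))), -1)) = Mul(8, Pow(Add(-2, Mul(7, Pow(L, Rational(3, 2)))), -1)))
Add(-20, Mul(-34, Function('o')(4))) = Add(-20, Mul(-34, Mul(8, Pow(Add(-2, Mul(7, Pow(4, Rational(3, 2)))), -1)))) = Add(-20, Mul(-34, Mul(8, Pow(Add(-2, Mul(7, 8)), -1)))) = Add(-20, Mul(-34, Mul(8, Pow(Add(-2, 56), -1)))) = Add(-20, Mul(-34, Mul(8, Pow(54, -1)))) = Add(-20, Mul(-34, Mul(8, Rational(1, 54)))) = Add(-20, Mul(-34, Rational(4, 27))) = Add(-20, Rational(-136, 27)) = Rational(-676, 27)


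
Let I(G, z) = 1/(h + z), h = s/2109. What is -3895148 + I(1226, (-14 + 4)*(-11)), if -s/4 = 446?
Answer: -896686438379/230206 ≈ -3.8951e+6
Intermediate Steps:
s = -1784 (s = -4*446 = -1784)
h = -1784/2109 ≈ -0.84590
I(G, z) = 1/(-1784/2109 + z)
-3895148 + I(1226, (-14 + 4)*(-11)) = -3895148 + 2109/(-1784 + 2109*((-14 + 4)*(-11))) = -3895148 + 2109/(-1784 + 2109*(-10*(-11))) = -3895148 + 2109/(-1784 + 2109*110) = -3895148 + 2109/(-1784 + 231990) = -3895148 + 2109/230206 = -896686438379/230206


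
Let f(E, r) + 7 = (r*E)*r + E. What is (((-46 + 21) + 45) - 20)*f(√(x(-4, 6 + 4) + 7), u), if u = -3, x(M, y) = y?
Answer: 0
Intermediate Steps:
f(E, r) = -7 + E + E*r² (f(E, r) = -7 + ((r*E)*r + E) = -7 + ((E*r)*r + E) = -7 + (E*r² + E) = -7 + (E + E*r²) = -7 + E + E*r²)
(((-46 + 21) + 45) - 20)*f(√(x(-4, 6 + 4) + 7), u) = (((-46 + 21) + 45) - 20)*(-7 + √((6 + 4) + 7) + √((6 + 4) + 7)*(-3)²) = ((-25 + 45) - 20)*(-7 + √(10 + 7) + √(10 + 7)*9) = (20 - 20)*(-7 + √17 + √17*9) = 0*(-7 + √17 + 9*√17) = 0*(-7 + 10*√17) = 0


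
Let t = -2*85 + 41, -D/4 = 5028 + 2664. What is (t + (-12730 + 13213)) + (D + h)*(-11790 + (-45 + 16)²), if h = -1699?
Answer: 355481537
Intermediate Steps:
D = -30768 (D = -4*(5028 + 2664) = -4*7692 = -30768)
t = -129 (t = -170 + 41 = -129)
(t + (-12730 + 13213)) + (D + h)*(-11790 + (-45 + 16)²) = (-129 + (-12730 + 13213)) + (-30768 - 1699)*(-11790 + (-45 + 16)²) = (-129 + 483) - 32467*(-11790 + (-29)²) = 354 - 32467*(-11790 + 841) = 354 - 32467*(-10949) = 354 + 355481183 = 355481537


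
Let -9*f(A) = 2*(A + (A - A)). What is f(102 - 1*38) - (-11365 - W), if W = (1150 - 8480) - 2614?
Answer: 12661/9 ≈ 1406.8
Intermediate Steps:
W = -9944 (W = -7330 - 2614 = -9944)
f(A) = -2*A/9 (f(A) = -2*(A + (A - A))/9 = -2*(A + 0)/9 = -2*A/9)
f(102 - 1*38) - (-11365 - W) = -2*(102 - 1*38)/9 - (-11365 - 1*(-9944)) = -2*(102 - 38)/9 - (-11365 + 9944) = -2/9*64 - 1*(-1421) = -128/9 + 1421 = 12661/9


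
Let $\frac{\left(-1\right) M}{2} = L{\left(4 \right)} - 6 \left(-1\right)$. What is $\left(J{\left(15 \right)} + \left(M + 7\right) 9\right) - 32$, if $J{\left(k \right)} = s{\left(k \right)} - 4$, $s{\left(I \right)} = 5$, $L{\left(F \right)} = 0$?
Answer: $-76$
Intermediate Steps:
$J{\left(k \right)} = 1$ ($J{\left(k \right)} = 5 - 4 = 1$)
$M = -12$ ($M = - 2 \left(0 - 6 \left(-1\right)\right) = - 2 \left(0 - -6\right) = - 2 \left(0 + 6\right) = \left(-2\right) 6 = -12$)
$\left(J{\left(15 \right)} + \left(M + 7\right) 9\right) - 32 = \left(1 + \left(-12 + 7\right) 9\right) - 32 = \left(1 - 45\right) - 32 = -44 - 32 = -76$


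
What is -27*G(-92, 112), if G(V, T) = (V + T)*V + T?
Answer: 46656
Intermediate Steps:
G(V, T) = T + V*(T + V) (G(V, T) = (T + V)*V + T = V*(T + V) + T = T + V*(T + V))
-27*G(-92, 112) = -27*(112 + (-92)² + 112*(-92)) = -27*(112 + 8464 - 10304) = -27*(-1728) = 46656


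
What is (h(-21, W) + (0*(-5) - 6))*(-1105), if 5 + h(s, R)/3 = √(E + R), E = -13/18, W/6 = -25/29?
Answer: 23205 - 1105*I*√178466/58 ≈ 23205.0 - 8048.4*I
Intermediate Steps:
W = -150/29 (W = 6*(-25/29) = -150/29 ≈ -5.1724)
E = -13/18 (E = -13*1/18 = -13/18 ≈ -0.72222)
h(s, R) = -15 + 3*√(-13/18 + R)
(h(-21, W) + (0*(-5) - 6))*(-1105) = ((-15 + √(-26 + 36*(-150/29))/2) + (0*(-5) - 6))*(-1105) = ((-15 + √(-26 - 5400/29)/2) + (0 - 6))*(-1105) = ((-15 + √(-6154/29)/2) - 6)*(-1105) = ((-15 + (I*√178466/29)/2) - 6)*(-1105) = ((-15 + I*√178466/58) - 6)*(-1105) = (-21 + I*√178466/58)*(-1105) = 23205 - 1105*I*√178466/58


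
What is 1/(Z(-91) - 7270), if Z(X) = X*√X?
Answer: I/(-7270*I + 91*√91) ≈ -0.00013562 + 1.6194e-5*I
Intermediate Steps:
Z(X) = X^(3/2)
1/(Z(-91) - 7270) = 1/((-91)^(3/2) - 7270) = 1/(-91*I*√91 - 7270) = 1/(-7270 - 91*I*√91)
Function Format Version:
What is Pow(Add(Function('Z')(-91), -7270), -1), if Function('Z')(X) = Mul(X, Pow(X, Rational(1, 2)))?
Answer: Mul(I, Pow(Add(Mul(-7270, I), Mul(91, Pow(91, Rational(1, 2)))), -1)) ≈ Add(-0.00013562, Mul(1.6194e-5, I))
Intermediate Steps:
Function('Z')(X) = Pow(X, Rational(3, 2))
Pow(Add(Function('Z')(-91), -7270), -1) = Pow(Add(Pow(-91, Rational(3, 2)), -7270), -1) = Pow(Add(Mul(-91, I, Pow(91, Rational(1, 2))), -7270), -1) = Pow(Add(-7270, Mul(-91, I, Pow(91, Rational(1, 2)))), -1)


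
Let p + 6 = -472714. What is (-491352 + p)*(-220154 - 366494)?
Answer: 565570910656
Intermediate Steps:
p = -472720 (p = -6 - 472714 = -472720)
(-491352 + p)*(-220154 - 366494) = (-491352 - 472720)*(-220154 - 366494) = -964072*(-586648) = 565570910656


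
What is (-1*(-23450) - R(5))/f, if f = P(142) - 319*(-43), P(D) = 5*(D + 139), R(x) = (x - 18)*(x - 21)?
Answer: 11621/7561 ≈ 1.5370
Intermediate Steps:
R(x) = (-21 + x)*(-18 + x) (R(x) = (-18 + x)*(-21 + x) = (-21 + x)*(-18 + x))
P(D) = 695 + 5*D (P(D) = 5*(139 + D) = 695 + 5*D)
f = 15122 (f = (695 + 5*142) - 319*(-43) = (695 + 710) - 1*(-13717) = 1405 + 13717 = 15122)
(-1*(-23450) - R(5))/f = (-1*(-23450) - (378 + 5**2 - 39*5))/15122 = (23450 - (378 + 25 - 195))*(1/15122) = (23450 - 1*208)*(1/15122) = (23450 - 208)*(1/15122) = 23242*(1/15122) = 11621/7561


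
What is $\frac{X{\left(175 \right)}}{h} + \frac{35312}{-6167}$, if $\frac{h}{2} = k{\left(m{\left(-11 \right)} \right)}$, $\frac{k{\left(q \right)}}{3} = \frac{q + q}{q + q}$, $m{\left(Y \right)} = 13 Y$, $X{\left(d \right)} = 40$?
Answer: $\frac{17404}{18501} \approx 0.94071$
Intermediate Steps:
$k{\left(q \right)} = 3$ ($k{\left(q \right)} = 3 \frac{q + q}{q + q} = 3 \frac{2 q}{2 q} = 3 \cdot 2 q \frac{1}{2 q} = 3 \cdot 1 = 3$)
$h = 6$ ($h = 2 \cdot 3 = 6$)
$\frac{X{\left(175 \right)}}{h} + \frac{35312}{-6167} = \frac{40}{6} + \frac{35312}{-6167} = 40 \cdot \frac{1}{6} + 35312 \left(- \frac{1}{6167}\right) = \frac{20}{3} - \frac{35312}{6167} = \frac{17404}{18501}$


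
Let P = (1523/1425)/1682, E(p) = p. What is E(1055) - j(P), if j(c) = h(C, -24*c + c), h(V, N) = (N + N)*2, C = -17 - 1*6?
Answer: 1264408433/1198425 ≈ 1055.1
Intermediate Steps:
P = 1523/2396850 (P = (1523*(1/1425))*(1/1682) = (1523/1425)*(1/1682) = 1523/2396850 ≈ 0.00063542)
C = -23 (C = -17 - 6 = -23)
h(V, N) = 4*N (h(V, N) = (2*N)*2 = 4*N)
j(c) = -92*c (j(c) = 4*(-24*c + c) = 4*(-23*c) = -92*c)
E(1055) - j(P) = 1055 - (-92)*1523/2396850 = 1055 - 1*(-70058/1198425) = 1055 + 70058/1198425 = 1264408433/1198425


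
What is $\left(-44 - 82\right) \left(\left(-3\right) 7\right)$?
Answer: $2646$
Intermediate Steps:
$\left(-44 - 82\right) \left(\left(-3\right) 7\right) = \left(-126\right) \left(-21\right) = 2646$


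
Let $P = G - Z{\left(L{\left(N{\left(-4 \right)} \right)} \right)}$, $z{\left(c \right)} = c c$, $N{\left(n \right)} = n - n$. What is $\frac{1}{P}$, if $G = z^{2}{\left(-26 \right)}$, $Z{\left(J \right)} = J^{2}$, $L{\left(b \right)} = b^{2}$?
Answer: $\frac{1}{456976} \approx 2.1883 \cdot 10^{-6}$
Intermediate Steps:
$N{\left(n \right)} = 0$
$z{\left(c \right)} = c^{2}$
$G = 456976$ ($G = \left(\left(-26\right)^{2}\right)^{2} = 676^{2} = 456976$)
$P = 456976$ ($P = 456976 - \left(0^{2}\right)^{2} = 456976 - 0^{2} = 456976 - 0 = 456976 + 0 = 456976$)
$\frac{1}{P} = \frac{1}{456976}$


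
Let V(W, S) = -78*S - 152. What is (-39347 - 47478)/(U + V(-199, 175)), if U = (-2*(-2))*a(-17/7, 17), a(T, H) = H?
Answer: 86825/13734 ≈ 6.3219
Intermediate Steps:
V(W, S) = -152 - 78*S
U = 68 (U = -2*(-2)*17 = 4*17 = 68)
(-39347 - 47478)/(U + V(-199, 175)) = (-39347 - 47478)/(68 + (-152 - 78*175)) = -86825/(68 + (-152 - 13650)) = -86825/(68 - 13802) = -86825/(-13734) = -86825*(-1/13734) = 86825/13734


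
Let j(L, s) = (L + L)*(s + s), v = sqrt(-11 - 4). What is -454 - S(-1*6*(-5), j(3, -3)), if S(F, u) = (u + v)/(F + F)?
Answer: -2267/5 - I*sqrt(15)/60 ≈ -453.4 - 0.06455*I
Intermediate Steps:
v = I*sqrt(15) (v = sqrt(-15) = I*sqrt(15) ≈ 3.873*I)
j(L, s) = 4*L*s (j(L, s) = (2*L)*(2*s) = 4*L*s)
S(F, u) = (u + I*sqrt(15))/(2*F) (S(F, u) = (u + I*sqrt(15))/(F + F) = (u + I*sqrt(15))/((2*F)) = (u + I*sqrt(15))*(1/(2*F)) = (u + I*sqrt(15))/(2*F))
-454 - S(-1*6*(-5), j(3, -3)) = -454 - (4*3*(-3) + I*sqrt(15))/(2*(-1*6*(-5))) = -454 - (-36 + I*sqrt(15))/(2*((-6*(-5)))) = -454 - (-36 + I*sqrt(15))/(2*30) = -454 - (-3/5 + I*sqrt(15)/60) = -454 + (3/5 - I*sqrt(15)/60) = -2267/5 - I*sqrt(15)/60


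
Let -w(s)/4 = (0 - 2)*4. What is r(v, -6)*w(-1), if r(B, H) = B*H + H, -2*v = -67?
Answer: -6624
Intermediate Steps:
v = 67/2 (v = -½*(-67) = 67/2 ≈ 33.500)
r(B, H) = H + B*H
w(s) = 32 (w(s) = -4*(0 - 2)*4 = -(-8)*4 = -4*(-8) = 32)
r(v, -6)*w(-1) = -6*(1 + 67/2)*32 = -6*69/2*32 = -207*32 = -6624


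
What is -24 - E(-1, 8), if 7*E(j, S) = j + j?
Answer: -166/7 ≈ -23.714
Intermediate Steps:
E(j, S) = 2*j/7 (E(j, S) = (j + j)/7 = (2*j)/7 = 2*j/7)
-24 - E(-1, 8) = -24 - 2*(-1)/7 = -24 - 1*(-2/7) = -24 + 2/7 = -166/7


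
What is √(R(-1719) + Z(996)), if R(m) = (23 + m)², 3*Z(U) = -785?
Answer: √25885389/3 ≈ 1695.9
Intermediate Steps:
Z(U) = -785/3 (Z(U) = (⅓)*(-785) = -785/3)
√(R(-1719) + Z(996)) = √((23 - 1719)² - 785/3) = √((-1696)² - 785/3) = √(2876416 - 785/3) = √(8628463/3) = √25885389/3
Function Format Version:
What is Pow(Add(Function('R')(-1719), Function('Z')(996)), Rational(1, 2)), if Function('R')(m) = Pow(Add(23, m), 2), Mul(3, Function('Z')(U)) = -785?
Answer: Mul(Rational(1, 3), Pow(25885389, Rational(1, 2))) ≈ 1695.9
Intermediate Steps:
Function('Z')(U) = Rational(-785, 3) (Function('Z')(U) = Mul(Rational(1, 3), -785) = Rational(-785, 3))
Pow(Add(Function('R')(-1719), Function('Z')(996)), Rational(1, 2)) = Pow(Add(Pow(Add(23, -1719), 2), Rational(-785, 3)), Rational(1, 2)) = Pow(Add(Pow(-1696, 2), Rational(-785, 3)), Rational(1, 2)) = Pow(Add(2876416, Rational(-785, 3)), Rational(1, 2)) = Pow(Rational(8628463, 3), Rational(1, 2)) = Mul(Rational(1, 3), Pow(25885389, Rational(1, 2)))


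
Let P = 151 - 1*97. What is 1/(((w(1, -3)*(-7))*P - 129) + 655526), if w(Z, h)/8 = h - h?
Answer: 1/655397 ≈ 1.5258e-6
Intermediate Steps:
w(Z, h) = 0 (w(Z, h) = 8*(h - h) = 8*0 = 0)
P = 54 (P = 151 - 97 = 54)
1/(((w(1, -3)*(-7))*P - 129) + 655526) = 1/(((0*(-7))*54 - 129) + 655526) = 1/((0*54 - 129) + 655526) = 1/((0 - 129) + 655526) = 1/(-129 + 655526) = 1/655397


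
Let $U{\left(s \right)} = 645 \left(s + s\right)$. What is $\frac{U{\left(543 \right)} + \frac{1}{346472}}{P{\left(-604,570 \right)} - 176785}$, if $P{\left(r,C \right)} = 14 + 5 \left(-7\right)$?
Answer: $- \frac{242693241841}{61258328432} \approx -3.9618$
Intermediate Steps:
$U{\left(s \right)} = 1290 s$ ($U{\left(s \right)} = 645 \cdot 2 s = 1290 s$)
$P{\left(r,C \right)} = -21$ ($P{\left(r,C \right)} = 14 - 35 = -21$)
$\frac{U{\left(543 \right)} + \frac{1}{346472}}{P{\left(-604,570 \right)} - 176785} = \frac{1290 \cdot 543 + \frac{1}{346472}}{-21 - 176785} = \frac{700470 + \frac{1}{346472}}{-176806} = \frac{242693241841}{346472} \left(- \frac{1}{176806}\right) = - \frac{242693241841}{61258328432}$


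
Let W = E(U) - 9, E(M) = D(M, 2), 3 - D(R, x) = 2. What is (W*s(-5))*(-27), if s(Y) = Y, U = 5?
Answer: -1080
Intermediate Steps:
D(R, x) = 1 (D(R, x) = 3 - 1*2 = 3 - 2 = 1)
E(M) = 1
W = -8 (W = 1 - 9 = -8)
(W*s(-5))*(-27) = -8*(-5)*(-27) = 40*(-27) = -1080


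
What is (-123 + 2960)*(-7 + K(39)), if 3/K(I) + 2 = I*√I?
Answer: -1177919563/59315 + 331929*√39/59315 ≈ -19824.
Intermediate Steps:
K(I) = 3/(-2 + I^(3/2)) (K(I) = 3/(-2 + I*√I) = 3/(-2 + I^(3/2)))
(-123 + 2960)*(-7 + K(39)) = (-123 + 2960)*(-7 + 3/(-2 + 39^(3/2))) = 2837*(-7 + 3/(-2 + 39*√39)) = -19859 + 8511/(-2 + 39*√39)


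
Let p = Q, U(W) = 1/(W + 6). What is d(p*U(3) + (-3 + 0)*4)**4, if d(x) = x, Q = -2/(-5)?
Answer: 83777829136/4100625 ≈ 20431.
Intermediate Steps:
U(W) = 1/(6 + W)
Q = 2/5 (Q = -2*(-1/5) = 2/5 ≈ 0.40000)
p = 2/5 ≈ 0.40000
d(p*U(3) + (-3 + 0)*4)**4 = (2/(5*(6 + 3)) + (-3 + 0)*4)**4 = ((2/5)/9 - 3*4)**4 = ((2/5)*(1/9) - 12)**4 = (2/45 - 12)**4 = (-538/45)**4 = 83777829136/4100625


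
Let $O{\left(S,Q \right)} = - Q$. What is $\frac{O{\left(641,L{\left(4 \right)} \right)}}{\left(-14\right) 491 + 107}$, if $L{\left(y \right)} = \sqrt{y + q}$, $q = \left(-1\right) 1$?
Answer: $\frac{\sqrt{3}}{6767} \approx 0.00025596$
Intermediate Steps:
$q = -1$
$L{\left(y \right)} = \sqrt{-1 + y}$ ($L{\left(y \right)} = \sqrt{y - 1} = \sqrt{-1 + y}$)
$\frac{O{\left(641,L{\left(4 \right)} \right)}}{\left(-14\right) 491 + 107} = \frac{\left(-1\right) \sqrt{-1 + 4}}{\left(-14\right) 491 + 107} = \frac{\left(-1\right) \sqrt{3}}{-6874 + 107} = \frac{\left(-1\right) \sqrt{3}}{-6767} = - \sqrt{3} \left(- \frac{1}{6767}\right) = \frac{\sqrt{3}}{6767}$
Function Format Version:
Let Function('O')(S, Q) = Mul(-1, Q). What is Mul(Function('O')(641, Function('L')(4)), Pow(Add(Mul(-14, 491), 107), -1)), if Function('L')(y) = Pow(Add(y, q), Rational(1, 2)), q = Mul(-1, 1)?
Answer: Mul(Rational(1, 6767), Pow(3, Rational(1, 2))) ≈ 0.00025596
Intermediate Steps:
q = -1
Function('L')(y) = Pow(Add(-1, y), Rational(1, 2)) (Function('L')(y) = Pow(Add(y, -1), Rational(1, 2)) = Pow(Add(-1, y), Rational(1, 2)))
Mul(Function('O')(641, Function('L')(4)), Pow(Add(Mul(-14, 491), 107), -1)) = Mul(Mul(-1, Pow(Add(-1, 4), Rational(1, 2))), Pow(Add(Mul(-14, 491), 107), -1)) = Mul(Mul(-1, Pow(3, Rational(1, 2))), Pow(Add(-6874, 107), -1)) = Mul(Mul(-1, Pow(3, Rational(1, 2))), Pow(-6767, -1)) = Mul(Mul(-1, Pow(3, Rational(1, 2))), Rational(-1, 6767)) = Mul(Rational(1, 6767), Pow(3, Rational(1, 2)))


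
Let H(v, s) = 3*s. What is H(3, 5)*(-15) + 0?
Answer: -225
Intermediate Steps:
H(3, 5)*(-15) + 0 = (3*5)*(-15) + 0 = 15*(-15) + 0 = -225 + 0 = -225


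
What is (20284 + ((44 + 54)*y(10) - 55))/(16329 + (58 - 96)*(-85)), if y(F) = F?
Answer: 21209/19559 ≈ 1.0844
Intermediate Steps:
(20284 + ((44 + 54)*y(10) - 55))/(16329 + (58 - 96)*(-85)) = (20284 + ((44 + 54)*10 - 55))/(16329 + (58 - 96)*(-85)) = (20284 + (98*10 - 55))/(16329 - 38*(-85)) = (20284 + (980 - 55))/(16329 + 3230) = (20284 + 925)/19559 = 21209*(1/19559) = 21209/19559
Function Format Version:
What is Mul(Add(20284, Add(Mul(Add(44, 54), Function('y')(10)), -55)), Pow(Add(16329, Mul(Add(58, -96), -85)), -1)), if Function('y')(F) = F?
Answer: Rational(21209, 19559) ≈ 1.0844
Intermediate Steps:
Mul(Add(20284, Add(Mul(Add(44, 54), Function('y')(10)), -55)), Pow(Add(16329, Mul(Add(58, -96), -85)), -1)) = Mul(Add(20284, Add(Mul(Add(44, 54), 10), -55)), Pow(Add(16329, Mul(Add(58, -96), -85)), -1)) = Mul(Add(20284, Add(Mul(98, 10), -55)), Pow(Add(16329, Mul(-38, -85)), -1)) = Mul(Add(20284, Add(980, -55)), Pow(Add(16329, 3230), -1)) = Mul(Add(20284, 925), Pow(19559, -1)) = Mul(21209, Rational(1, 19559)) = Rational(21209, 19559)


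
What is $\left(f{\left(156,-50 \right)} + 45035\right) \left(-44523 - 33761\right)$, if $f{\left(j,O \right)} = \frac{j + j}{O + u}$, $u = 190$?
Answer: $- \frac{123399304052}{35} \approx -3.5257 \cdot 10^{9}$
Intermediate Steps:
$f{\left(j,O \right)} = \frac{2 j}{190 + O}$ ($f{\left(j,O \right)} = \frac{j + j}{O + 190} = \frac{2 j}{190 + O}$)
$\left(f{\left(156,-50 \right)} + 45035\right) \left(-44523 - 33761\right) = \left(2 \cdot 156 \frac{1}{190 - 50} + 45035\right) \left(-44523 - 33761\right) = \left(2 \cdot 156 \cdot \frac{1}{140} + 45035\right) \left(-78284\right) = \left(\frac{78}{35} + 45035\right) \left(-78284\right) = \frac{1576303}{35} \left(-78284\right) = - \frac{123399304052}{35}$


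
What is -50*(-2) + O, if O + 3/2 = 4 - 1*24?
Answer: 157/2 ≈ 78.500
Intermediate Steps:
O = -43/2 (O = -3/2 + (4 - 1*24) = -3/2 + (4 - 24) = -3/2 - 20 = -43/2 ≈ -21.500)
-50*(-2) + O = -50*(-2) - 43/2 = 100 - 43/2 = 157/2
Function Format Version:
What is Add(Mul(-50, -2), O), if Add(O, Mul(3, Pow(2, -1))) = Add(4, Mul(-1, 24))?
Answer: Rational(157, 2) ≈ 78.500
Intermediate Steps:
O = Rational(-43, 2) (O = Add(Rational(-3, 2), Add(4, Mul(-1, 24))) = Add(Rational(-3, 2), Add(4, -24)) = Add(Rational(-3, 2), -20) = Rational(-43, 2) ≈ -21.500)
Add(Mul(-50, -2), O) = Add(Mul(-50, -2), Rational(-43, 2)) = Add(100, Rational(-43, 2)) = Rational(157, 2)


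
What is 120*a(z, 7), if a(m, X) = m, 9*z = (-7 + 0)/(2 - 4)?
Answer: 140/3 ≈ 46.667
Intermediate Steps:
z = 7/18 (z = ((-7 + 0)/(2 - 4))/9 = (-7/(-2))/9 = (-7*(-½))/9 = (⅑)*(7/2) = 7/18 ≈ 0.38889)
120*a(z, 7) = 120*(7/18) = 140/3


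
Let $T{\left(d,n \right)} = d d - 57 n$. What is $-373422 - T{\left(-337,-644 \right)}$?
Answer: $-523699$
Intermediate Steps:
$T{\left(d,n \right)} = d^{2} - 57 n$
$-373422 - T{\left(-337,-644 \right)} = -373422 - \left(\left(-337\right)^{2} - -36708\right) = -373422 - \left(113569 + 36708\right) = -373422 - 150277 = -523699$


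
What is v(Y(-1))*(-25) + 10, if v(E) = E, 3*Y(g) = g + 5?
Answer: -70/3 ≈ -23.333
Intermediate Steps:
Y(g) = 5/3 + g/3 (Y(g) = (g + 5)/3 = (5 + g)/3 = 5/3 + g/3)
v(Y(-1))*(-25) + 10 = (5/3 + (⅓)*(-1))*(-25) + 10 = (5/3 - ⅓)*(-25) + 10 = (4/3)*(-25) + 10 = -100/3 + 10 = -70/3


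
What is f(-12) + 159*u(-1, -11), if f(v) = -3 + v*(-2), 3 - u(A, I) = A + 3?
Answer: 180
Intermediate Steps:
u(A, I) = -A (u(A, I) = 3 - (A + 3) = 3 - (3 + A) = 3 + (-3 - A) = -A)
f(v) = -3 - 2*v
f(-12) + 159*u(-1, -11) = (-3 - 2*(-12)) + 159*(-1*(-1)) = (-3 + 24) + 159*1 = 21 + 159 = 180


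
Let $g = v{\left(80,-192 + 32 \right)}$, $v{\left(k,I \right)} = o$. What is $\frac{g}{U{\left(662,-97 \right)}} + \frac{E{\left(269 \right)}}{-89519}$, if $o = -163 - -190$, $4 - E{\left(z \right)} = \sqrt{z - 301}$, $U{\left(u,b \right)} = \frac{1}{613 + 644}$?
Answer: $\frac{3038185337}{89519} + \frac{4 i \sqrt{2}}{89519} \approx 33939.0 + 6.3192 \cdot 10^{-5} i$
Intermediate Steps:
$U{\left(u,b \right)} = \frac{1}{1257}$
$E{\left(z \right)} = 4 - \sqrt{-301 + z}$ ($E{\left(z \right)} = 4 - \sqrt{z - 301} = 4 - \sqrt{-301 + z}$)
$o = 27$ ($o = -163 + 190 = 27$)
$v{\left(k,I \right)} = 27$
$g = 27$
$\frac{g}{U{\left(662,-97 \right)}} + \frac{E{\left(269 \right)}}{-89519} = 27 \frac{1}{\frac{1}{1257}} + \frac{4 - \sqrt{-301 + 269}}{-89519} = 27 \cdot 1257 + \left(4 - \sqrt{-32}\right) \left(- \frac{1}{89519}\right) = 33939 + \left(4 - 4 i \sqrt{2}\right) \left(- \frac{1}{89519}\right) = 33939 - \left(\frac{4}{89519} - \frac{4 i \sqrt{2}}{89519}\right) = \frac{3038185337}{89519} + \frac{4 i \sqrt{2}}{89519}$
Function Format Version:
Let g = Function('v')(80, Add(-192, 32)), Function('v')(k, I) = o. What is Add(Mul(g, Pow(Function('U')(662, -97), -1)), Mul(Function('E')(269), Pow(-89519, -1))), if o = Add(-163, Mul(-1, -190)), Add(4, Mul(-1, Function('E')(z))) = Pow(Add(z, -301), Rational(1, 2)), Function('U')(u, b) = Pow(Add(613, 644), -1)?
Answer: Add(Rational(3038185337, 89519), Mul(Rational(4, 89519), I, Pow(2, Rational(1, 2)))) ≈ Add(33939., Mul(6.3192e-5, I))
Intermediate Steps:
Function('U')(u, b) = Rational(1, 1257) (Function('U')(u, b) = Pow(1257, -1) = Rational(1, 1257))
Function('E')(z) = Add(4, Mul(-1, Pow(Add(-301, z), Rational(1, 2)))) (Function('E')(z) = Add(4, Mul(-1, Pow(Add(z, -301), Rational(1, 2)))) = Add(4, Mul(-1, Pow(Add(-301, z), Rational(1, 2)))))
o = 27 (o = Add(-163, 190) = 27)
Function('v')(k, I) = 27
g = 27
Add(Mul(g, Pow(Function('U')(662, -97), -1)), Mul(Function('E')(269), Pow(-89519, -1))) = Add(Mul(27, Pow(Rational(1, 1257), -1)), Mul(Add(4, Mul(-1, Pow(Add(-301, 269), Rational(1, 2)))), Pow(-89519, -1))) = Add(Mul(27, 1257), Mul(Add(4, Mul(-1, Pow(-32, Rational(1, 2)))), Rational(-1, 89519))) = Add(33939, Mul(Add(4, Mul(-1, Mul(4, I, Pow(2, Rational(1, 2))))), Rational(-1, 89519))) = Add(33939, Mul(Add(4, Mul(-4, I, Pow(2, Rational(1, 2)))), Rational(-1, 89519))) = Add(33939, Add(Rational(-4, 89519), Mul(Rational(4, 89519), I, Pow(2, Rational(1, 2))))) = Add(Rational(3038185337, 89519), Mul(Rational(4, 89519), I, Pow(2, Rational(1, 2))))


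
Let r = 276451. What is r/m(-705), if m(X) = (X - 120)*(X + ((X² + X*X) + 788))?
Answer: -39493/117165675 ≈ -0.00033707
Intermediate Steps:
m(X) = (-120 + X)*(788 + X + 2*X²) (m(X) = (-120 + X)*(X + ((X² + X²) + 788)) = (-120 + X)*(X + (2*X² + 788)) = (-120 + X)*(X + (788 + 2*X²)) = (-120 + X)*(788 + X + 2*X²))
r/m(-705) = 276451/(-94560 - 239*(-705)² + 2*(-705)³ + 668*(-705)) = 276451/(-94560 - 239*497025 + 2*(-350402625) - 470940) = 276451/(-94560 - 118788975 - 700805250 - 470940) = 276451/(-820159725) = 276451*(-1/820159725) = -39493/117165675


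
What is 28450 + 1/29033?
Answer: 825988851/29033 ≈ 28450.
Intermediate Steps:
28450 + 1/29033 = 825988851/29033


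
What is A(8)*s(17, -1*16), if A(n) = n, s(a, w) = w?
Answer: -128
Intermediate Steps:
A(8)*s(17, -1*16) = 8*(-1*16) = 8*(-16) = -128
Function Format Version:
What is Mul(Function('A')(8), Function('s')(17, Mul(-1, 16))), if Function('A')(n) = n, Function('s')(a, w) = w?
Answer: -128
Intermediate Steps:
Mul(Function('A')(8), Function('s')(17, Mul(-1, 16))) = Mul(8, Mul(-1, 16)) = Mul(8, -16) = -128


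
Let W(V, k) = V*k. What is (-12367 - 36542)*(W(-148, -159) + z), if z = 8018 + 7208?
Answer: -1895615022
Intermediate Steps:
z = 15226
(-12367 - 36542)*(W(-148, -159) + z) = (-12367 - 36542)*(-148*(-159) + 15226) = -48909*(23532 + 15226) = -48909*38758 = -1895615022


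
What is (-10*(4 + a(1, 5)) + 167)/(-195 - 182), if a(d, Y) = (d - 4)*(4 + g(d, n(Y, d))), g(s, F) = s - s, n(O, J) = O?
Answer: -19/29 ≈ -0.65517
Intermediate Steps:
g(s, F) = 0
a(d, Y) = -16 + 4*d (a(d, Y) = (d - 4)*(4 + 0) = (-4 + d)*4 = -16 + 4*d)
(-10*(4 + a(1, 5)) + 167)/(-195 - 182) = (-10*(4 + (-16 + 4*1)) + 167)/(-195 - 182) = (-10*(4 + (-16 + 4)) + 167)/(-377) = (-10*(4 - 12) + 167)*(-1/377) = (-10*(-8) + 167)*(-1/377) = (80 + 167)*(-1/377) = 247*(-1/377) = -19/29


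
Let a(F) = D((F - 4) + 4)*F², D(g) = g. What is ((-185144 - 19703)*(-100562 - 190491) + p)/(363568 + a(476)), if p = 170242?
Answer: 19873834711/36071248 ≈ 550.96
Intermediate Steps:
a(F) = F³ (a(F) = ((F - 4) + 4)*F² = ((-4 + F) + 4)*F² = F*F² = F³)
((-185144 - 19703)*(-100562 - 190491) + p)/(363568 + a(476)) = ((-185144 - 19703)*(-100562 - 190491) + 170242)/(363568 + 476³) = (-204847*(-291053) + 170242)/(363568 + 107850176) = (59621333891 + 170242)/108213744 = 59621504133*(1/108213744) = 19873834711/36071248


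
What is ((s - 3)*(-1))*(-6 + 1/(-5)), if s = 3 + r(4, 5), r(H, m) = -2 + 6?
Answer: 124/5 ≈ 24.800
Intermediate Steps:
r(H, m) = 4
s = 7 (s = 3 + 4 = 7)
((s - 3)*(-1))*(-6 + 1/(-5)) = ((7 - 3)*(-1))*(-6 + 1/(-5)) = (4*(-1))*(-6 - 1/5) = -4*(-31/5) = 124/5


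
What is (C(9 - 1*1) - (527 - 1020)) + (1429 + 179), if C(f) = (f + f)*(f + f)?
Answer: 2357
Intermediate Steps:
C(f) = 4*f**2 (C(f) = (2*f)*(2*f) = 4*f**2)
(C(9 - 1*1) - (527 - 1020)) + (1429 + 179) = (4*(9 - 1*1)**2 - (527 - 1020)) + (1429 + 179) = (4*(9 - 1)**2 - 1*(-493)) + 1608 = (4*8**2 + 493) + 1608 = (4*64 + 493) + 1608 = (256 + 493) + 1608 = 749 + 1608 = 2357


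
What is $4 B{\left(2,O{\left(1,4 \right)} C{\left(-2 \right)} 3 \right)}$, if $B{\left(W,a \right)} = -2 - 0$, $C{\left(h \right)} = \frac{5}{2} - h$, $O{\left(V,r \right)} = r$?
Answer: $-8$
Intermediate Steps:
$C{\left(h \right)} = \frac{5}{2} - h$ ($C{\left(h \right)} = 5 \cdot \frac{1}{2} - h = \frac{5}{2} - h$)
$B{\left(W,a \right)} = -2$ ($B{\left(W,a \right)} = -2 + 0 = -2$)
$4 B{\left(2,O{\left(1,4 \right)} C{\left(-2 \right)} 3 \right)} = 4 \left(-2\right) = -8$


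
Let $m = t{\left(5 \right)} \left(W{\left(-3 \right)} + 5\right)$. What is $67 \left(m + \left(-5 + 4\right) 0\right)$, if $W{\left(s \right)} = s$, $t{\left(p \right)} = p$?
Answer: $670$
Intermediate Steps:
$m = 10$ ($m = 5 \left(-3 + 5\right) = 5 \cdot 2 = 10$)
$67 \left(m + \left(-5 + 4\right) 0\right) = 67 \left(10 + \left(-5 + 4\right) 0\right) = 67 \left(10 - 0\right) = 67 \left(10 + 0\right) = 67 \cdot 10 = 670$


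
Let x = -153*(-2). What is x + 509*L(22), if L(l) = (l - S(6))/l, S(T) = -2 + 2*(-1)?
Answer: 9983/11 ≈ 907.54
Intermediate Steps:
S(T) = -4 (S(T) = -2 - 2 = -4)
x = 306
L(l) = (4 + l)/l (L(l) = (l - 1*(-4))/l = (l + 4)/l = (4 + l)/l)
x + 509*L(22) = 306 + 509*((4 + 22)/22) = 306 + 509*((1/22)*26) = 306 + 509*(13/11) = 306 + 6617/11 = 9983/11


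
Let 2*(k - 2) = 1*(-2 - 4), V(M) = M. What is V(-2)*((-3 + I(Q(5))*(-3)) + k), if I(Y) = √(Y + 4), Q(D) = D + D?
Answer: 8 + 6*√14 ≈ 30.450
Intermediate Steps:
Q(D) = 2*D
k = -1 (k = 2 + (1*(-2 - 4))/2 = 2 + (1*(-6))/2 = 2 + (½)*(-6) = 2 - 3 = -1)
I(Y) = √(4 + Y)
V(-2)*((-3 + I(Q(5))*(-3)) + k) = -2*((-3 + √(4 + 2*5)*(-3)) - 1) = -2*((-3 + √(4 + 10)*(-3)) - 1) = -2*((-3 + √14*(-3)) - 1) = -2*((-3 - 3*√14) - 1) = -2*(-4 - 3*√14) = 8 + 6*√14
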